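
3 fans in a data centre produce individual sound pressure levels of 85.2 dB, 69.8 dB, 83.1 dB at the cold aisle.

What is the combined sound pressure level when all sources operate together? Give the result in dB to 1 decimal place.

87.4 dB

Σ 10^(Lᵢ/10) = 5.449e+08.
Back to dB: 10·log₁₀ Σ = 87.4 dB.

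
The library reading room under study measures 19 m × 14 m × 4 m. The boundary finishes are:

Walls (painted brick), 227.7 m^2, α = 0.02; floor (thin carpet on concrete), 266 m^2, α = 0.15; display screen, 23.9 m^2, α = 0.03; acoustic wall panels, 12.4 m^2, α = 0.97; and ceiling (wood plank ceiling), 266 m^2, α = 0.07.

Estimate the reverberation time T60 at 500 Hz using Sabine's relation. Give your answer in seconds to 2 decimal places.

Total absorption A = 227.7*0.02 + 266*0.15 + 23.9*0.03 + 12.4*0.97 + 266*0.07
  = 4.554 + 39.900 + 0.717 + 12.028 + 18.620 = 75.819 m^2 sabins.
V = 19·14·4 = 1064 m³.
RT60 = 0.161 · V / A = 0.161 × 1064 / 75.819 = 2.26 s.

2.26 s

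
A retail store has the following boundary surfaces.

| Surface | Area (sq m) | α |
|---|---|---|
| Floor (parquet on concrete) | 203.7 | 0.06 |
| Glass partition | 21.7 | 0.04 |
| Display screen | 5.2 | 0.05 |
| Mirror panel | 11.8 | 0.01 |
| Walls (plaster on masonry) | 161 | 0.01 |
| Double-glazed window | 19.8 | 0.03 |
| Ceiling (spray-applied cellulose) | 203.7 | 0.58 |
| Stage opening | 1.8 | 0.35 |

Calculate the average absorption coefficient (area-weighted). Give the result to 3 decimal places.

S = Σ Sᵢ = 203.7 + 21.7 + 5.2 + 11.8 + 161 + 19.8 + 203.7 + 1.8 = 628.7 sq m.
A = 203.7×0.06 + 21.7×0.04 + 5.2×0.05 + 11.8×0.01 + 161×0.01 + 19.8×0.03 + 203.7×0.58 + 1.8×0.35 = 134.448 sabins.
ᾱ = 134.448 / 628.7 = 0.214.

0.214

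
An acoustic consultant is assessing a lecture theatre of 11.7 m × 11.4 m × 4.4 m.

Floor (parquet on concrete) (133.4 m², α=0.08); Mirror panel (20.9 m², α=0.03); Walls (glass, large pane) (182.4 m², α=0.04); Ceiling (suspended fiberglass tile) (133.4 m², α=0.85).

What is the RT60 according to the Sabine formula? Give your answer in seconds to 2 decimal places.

0.72 seconds

Total absorption A = 133.4*0.08 + 20.9*0.03 + 182.4*0.04 + 133.4*0.85
  = 10.672 + 0.627 + 7.296 + 113.390 = 131.985 m² sabins.
Room volume: 586.872 m³.
RT60 = 0.161 · V / A = 0.161 × 586.872 / 131.985 = 0.72 s.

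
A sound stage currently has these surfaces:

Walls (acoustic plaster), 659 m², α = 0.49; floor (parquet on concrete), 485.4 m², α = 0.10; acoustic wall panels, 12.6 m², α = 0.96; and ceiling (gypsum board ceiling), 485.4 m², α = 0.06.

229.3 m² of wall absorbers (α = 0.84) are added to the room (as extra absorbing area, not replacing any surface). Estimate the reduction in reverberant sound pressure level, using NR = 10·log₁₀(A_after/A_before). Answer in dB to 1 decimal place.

Total absorption A_before = 659·0.49 + 485.4·0.10 + 12.6·0.96 + 485.4·0.06
  = 322.910 + 48.540 + 12.096 + 29.124 = 412.670 m² sabins.
Added absorption = 229.3 × 0.84 = 192.612 sabins.
New total A_after = 605.282 sabins.
NR = 10·log₁₀(605.282/412.670) = 1.7 dB.

1.7 dB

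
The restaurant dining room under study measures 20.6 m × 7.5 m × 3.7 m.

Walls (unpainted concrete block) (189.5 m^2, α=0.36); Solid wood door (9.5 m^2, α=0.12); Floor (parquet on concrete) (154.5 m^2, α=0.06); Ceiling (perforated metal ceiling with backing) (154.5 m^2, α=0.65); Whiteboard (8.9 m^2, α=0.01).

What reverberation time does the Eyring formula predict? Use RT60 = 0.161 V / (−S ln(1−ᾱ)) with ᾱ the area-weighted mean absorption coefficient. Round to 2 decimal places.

S = Σ Sᵢ = 516.9 m^2.
Σ(Sᵢαᵢ) = 189.5×0.36 + 9.5×0.12 + 154.5×0.06 + 154.5×0.65 + 8.9×0.01 = 179.144.
Mean coefficient ᾱ = A/S = 0.3466.
Eyring denominator: −S ln(1−ᾱ) = 219.975.
V = 20.6 × 7.5 × 3.7 = 571.65 m³.
RT60 = 0.161 × 571.65 / 219.975 = 0.42 s.

0.42 sec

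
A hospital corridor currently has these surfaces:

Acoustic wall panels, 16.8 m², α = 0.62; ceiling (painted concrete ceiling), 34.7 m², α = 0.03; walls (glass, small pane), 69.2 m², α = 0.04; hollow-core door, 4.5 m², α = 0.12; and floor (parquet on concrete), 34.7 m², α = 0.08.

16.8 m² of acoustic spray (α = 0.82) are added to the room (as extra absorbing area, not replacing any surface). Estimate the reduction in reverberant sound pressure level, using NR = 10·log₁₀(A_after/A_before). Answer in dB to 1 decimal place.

A_before = Σ Sᵢαᵢ = 16.8·0.62 + 34.7·0.03 + 69.2·0.04 + 4.5·0.12 + 34.7·0.08 = 17.541 sabins.
Added absorption = 16.8 × 0.82 = 13.776 sabins.
A_after = 17.541 + 13.776 = 31.317 sabins.
Reduction = 10 log₁₀(A_after/A_before) = 10 log₁₀(1.7854) = 2.5 dB.

2.5 dB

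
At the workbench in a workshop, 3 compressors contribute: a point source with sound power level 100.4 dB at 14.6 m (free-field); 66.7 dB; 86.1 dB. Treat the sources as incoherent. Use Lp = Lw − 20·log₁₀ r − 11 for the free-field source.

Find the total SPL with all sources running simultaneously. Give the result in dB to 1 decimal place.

86.2 dB

Source at 14.6 m: Lp = 100.4 − 20·log₁₀(14.6) − 11 = 66.1 dB.
Σ 10^(Lᵢ/10) = 4.161e+08.
Back to dB: 10·log₁₀ Σ = 86.2 dB.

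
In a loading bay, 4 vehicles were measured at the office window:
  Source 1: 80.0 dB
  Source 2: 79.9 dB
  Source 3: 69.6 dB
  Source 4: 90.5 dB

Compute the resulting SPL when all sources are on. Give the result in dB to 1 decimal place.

Sum in the linear (power) domain: Σ 10^(Lᵢ/10) = 10^(80.0/10) + 10^(79.9/10) + 10^(69.6/10) + 10^(90.5/10) = 1.329e+09.
L_total = 10·log₁₀(1.329e+09) = 91.2 dB.

91.2 dB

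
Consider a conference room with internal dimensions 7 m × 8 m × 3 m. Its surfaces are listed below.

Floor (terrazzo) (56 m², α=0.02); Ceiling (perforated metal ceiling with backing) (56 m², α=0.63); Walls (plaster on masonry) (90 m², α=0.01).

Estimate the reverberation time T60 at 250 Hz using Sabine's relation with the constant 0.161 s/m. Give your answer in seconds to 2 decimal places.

0.73 seconds

Summing Sᵢαᵢ: 1.120 + 35.280 + 0.900 → A = 37.300 sabins.
V = 7·8·3 = 168 m³.
T = 0.161 V/A = 0.161·168/37.300 = 0.73 s.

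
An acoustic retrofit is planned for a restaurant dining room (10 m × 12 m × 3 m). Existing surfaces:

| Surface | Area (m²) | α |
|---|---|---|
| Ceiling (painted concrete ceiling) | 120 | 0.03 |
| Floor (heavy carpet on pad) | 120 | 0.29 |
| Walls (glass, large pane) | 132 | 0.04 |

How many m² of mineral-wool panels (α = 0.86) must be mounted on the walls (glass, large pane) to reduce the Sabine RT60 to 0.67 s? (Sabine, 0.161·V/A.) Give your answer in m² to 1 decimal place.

52.2

Total absorption A₁ = 120·0.03 + 120·0.29 + 132·0.04
  = 3.600 + 34.800 + 5.280 = 43.680 m² sabins.
Required A₂ = 0.161·360/0.67 = 86.507 sabins.
ΔA needed = 86.507 − 43.680 = 42.827 sabins.
Net gain per m²: Δα = 0.86 − 0.04 = 0.82.
Panel area = 42.827 / 0.82 = 52.2 m².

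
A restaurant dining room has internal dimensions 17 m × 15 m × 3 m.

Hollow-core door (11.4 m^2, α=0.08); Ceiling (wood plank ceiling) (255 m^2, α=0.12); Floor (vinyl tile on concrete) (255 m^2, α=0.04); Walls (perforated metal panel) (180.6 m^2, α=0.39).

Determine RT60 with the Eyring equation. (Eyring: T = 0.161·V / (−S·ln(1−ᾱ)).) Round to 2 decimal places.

1.01 s

Total surface area S = 11.4 + 255 + 255 + 180.6 = 702.0 m^2.
Absorption A = 11.4×0.08 + 255×0.12 + 255×0.04 + 180.6×0.39 = 112.146 sabins.
Mean coefficient ᾱ = A/S = 0.1598.
Eyring denominator: −S ln(1−ᾱ) = 122.229.
V = 17 × 15 × 3 = 765 m³.
T = 0.161·V/[−S·ln(1−ᾱ)] = 0.161·765/122.229 = 1.01 s.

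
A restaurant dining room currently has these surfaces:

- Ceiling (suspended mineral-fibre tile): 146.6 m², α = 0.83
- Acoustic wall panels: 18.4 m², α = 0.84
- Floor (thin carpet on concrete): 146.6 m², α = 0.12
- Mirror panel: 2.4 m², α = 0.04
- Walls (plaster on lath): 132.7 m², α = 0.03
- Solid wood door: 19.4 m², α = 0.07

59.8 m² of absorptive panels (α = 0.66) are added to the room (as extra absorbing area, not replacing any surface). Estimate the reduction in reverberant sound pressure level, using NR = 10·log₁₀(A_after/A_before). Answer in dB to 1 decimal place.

1.0 dB

A_before = Σ Sᵢαᵢ = 146.6×0.83 + 18.4×0.84 + 146.6×0.12 + 2.4×0.04 + 132.7×0.03 + 19.4×0.07 = 160.161 sabins.
Treatment contributes 59.8·0.66 = 39.468 sabins.
A_after = 160.161 + 39.468 = 199.629 sabins.
Reduction = 10 log₁₀(A_after/A_before) = 10 log₁₀(1.2464) = 1.0 dB.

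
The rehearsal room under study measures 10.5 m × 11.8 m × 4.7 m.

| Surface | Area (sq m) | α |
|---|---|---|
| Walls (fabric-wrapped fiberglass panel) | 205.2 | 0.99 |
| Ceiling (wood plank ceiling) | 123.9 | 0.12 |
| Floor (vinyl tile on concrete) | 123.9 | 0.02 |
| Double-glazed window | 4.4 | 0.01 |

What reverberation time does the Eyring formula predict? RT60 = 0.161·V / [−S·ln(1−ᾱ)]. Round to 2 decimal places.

S = Σ Sᵢ = 457.4 sq m.
Absorption A = 205.2·0.99 + 123.9·0.12 + 123.9·0.02 + 4.4·0.01 = 220.538 sabins.
ᾱ = 220.538 / 457.4 = 0.4822.
−S·ln(1−ᾱ) = −457.4 × ln(1 − 0.4822) = 301.045.
V = 10.5 × 11.8 × 4.7 = 582.33 m³.
RT60 = 0.161 × 582.33 / 301.045 = 0.31 s.

0.31 sec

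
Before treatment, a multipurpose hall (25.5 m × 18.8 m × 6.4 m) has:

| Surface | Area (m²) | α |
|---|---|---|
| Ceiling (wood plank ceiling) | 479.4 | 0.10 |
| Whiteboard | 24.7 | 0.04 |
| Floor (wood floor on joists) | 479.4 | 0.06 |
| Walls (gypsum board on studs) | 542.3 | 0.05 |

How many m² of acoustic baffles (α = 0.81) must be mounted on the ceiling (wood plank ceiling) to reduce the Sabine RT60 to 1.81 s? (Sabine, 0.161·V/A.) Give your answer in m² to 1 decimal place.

A₁ = Σ Sᵢαᵢ = 479.4×0.10 + 24.7×0.04 + 479.4×0.06 + 542.3×0.05 = 104.807 sabins.
Required A₂ = 0.161·3068.16/1.81 = 272.914 sabins.
ΔA needed = 272.914 − 104.807 = 168.107 sabins.
Each m² of panel replacing the ceiling (wood plank ceiling) adds (0.81 − 0.10) = 0.71 sabins.
Area = ΔA/Δα = 168.107/0.71 = 236.8 m².

236.8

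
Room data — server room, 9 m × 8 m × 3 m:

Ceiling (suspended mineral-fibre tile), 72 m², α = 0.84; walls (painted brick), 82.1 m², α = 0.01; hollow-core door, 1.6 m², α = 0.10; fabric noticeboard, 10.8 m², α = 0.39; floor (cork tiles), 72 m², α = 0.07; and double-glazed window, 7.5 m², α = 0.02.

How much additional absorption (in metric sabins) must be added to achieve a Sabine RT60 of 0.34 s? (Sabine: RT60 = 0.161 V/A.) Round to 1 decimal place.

31.4 sabins

Total absorption A₁ = 72*0.84 + 82.1*0.01 + 1.6*0.10 + 10.8*0.39 + 72*0.07 + 7.5*0.02
  = 60.480 + 0.821 + 0.160 + 4.212 + 5.040 + 0.150 = 70.863 m² sabins.
For T = 0.34 s, need A₂ = 0.161·V/T = 0.161·216/0.34 = 102.282 sabins.
Additional absorption ΔA = 102.282 − 70.863 = 31.4 sabins.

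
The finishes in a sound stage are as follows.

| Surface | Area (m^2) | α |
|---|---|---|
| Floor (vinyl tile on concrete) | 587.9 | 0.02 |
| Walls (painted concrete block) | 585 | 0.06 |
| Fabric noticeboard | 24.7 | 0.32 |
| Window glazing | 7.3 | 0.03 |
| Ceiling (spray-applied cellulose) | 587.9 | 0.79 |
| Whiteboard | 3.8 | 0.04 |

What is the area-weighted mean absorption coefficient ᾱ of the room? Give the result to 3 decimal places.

Total surface area S = 1796.6 m^2.
Weighted sum Σ Sα = 519.574.
ᾱ = A/S = 0.289.

0.289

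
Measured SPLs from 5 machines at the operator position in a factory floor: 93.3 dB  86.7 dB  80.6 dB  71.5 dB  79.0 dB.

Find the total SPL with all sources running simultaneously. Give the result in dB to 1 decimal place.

94.5 dB

Converting to relative power and adding: 10^(93.3/10) + 10^(86.7/10) + 10^(80.6/10) + 10^(71.5/10) + 10^(79.0/10) = 2.814e+09.
Back to dB: 10·log₁₀ Σ = 94.5 dB.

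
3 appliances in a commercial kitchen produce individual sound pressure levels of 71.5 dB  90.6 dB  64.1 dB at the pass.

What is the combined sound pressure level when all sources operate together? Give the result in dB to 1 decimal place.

90.7 dB

Converting to relative power and adding: 10^(71.5/10) + 10^(90.6/10) + 10^(64.1/10) = 1.165e+09.
Back to dB: 10·log₁₀ Σ = 90.7 dB.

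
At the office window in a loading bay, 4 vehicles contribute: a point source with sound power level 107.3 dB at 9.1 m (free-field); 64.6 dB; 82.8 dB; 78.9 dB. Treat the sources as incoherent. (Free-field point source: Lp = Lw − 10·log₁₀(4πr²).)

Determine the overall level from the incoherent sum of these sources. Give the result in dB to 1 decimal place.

Source at 9.1 m: Lp = 107.3 − 10·log₁₀(4π·9.1²) = 107.3 − 10·log₁₀(1040.621) = 77.1 dB.
Sum in the linear (power) domain: Σ 10^(Lᵢ/10) = 10^(77.1/10) + 10^(64.6/10) + 10^(82.8/10) + 10^(78.9/10) = 3.223e+08.
L_total = 10·log₁₀(3.223e+08) = 85.1 dB.

85.1 dB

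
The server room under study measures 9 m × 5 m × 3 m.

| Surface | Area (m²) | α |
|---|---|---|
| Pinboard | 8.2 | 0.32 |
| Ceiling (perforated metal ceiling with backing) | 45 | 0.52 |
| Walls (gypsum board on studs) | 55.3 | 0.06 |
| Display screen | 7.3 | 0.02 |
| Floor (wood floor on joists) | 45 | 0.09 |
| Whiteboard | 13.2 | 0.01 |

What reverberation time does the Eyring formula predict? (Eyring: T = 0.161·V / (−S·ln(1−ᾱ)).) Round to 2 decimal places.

0.58 seconds

Total surface area S = 8.2 + 45 + 55.3 + 7.3 + 45 + 13.2 = 174.0 m².
Absorption A = 8.2·0.32 + 45·0.52 + 55.3·0.06 + 7.3·0.02 + 45·0.09 + 13.2·0.01 = 33.670 sabins.
Mean coefficient ᾱ = A/S = 0.1935.
Eyring denominator: −S ln(1−ᾱ) = 37.419.
V = 9 × 5 × 3 = 135 m³.
T = 0.161·V/[−S·ln(1−ᾱ)] = 0.161·135/37.419 = 0.58 s.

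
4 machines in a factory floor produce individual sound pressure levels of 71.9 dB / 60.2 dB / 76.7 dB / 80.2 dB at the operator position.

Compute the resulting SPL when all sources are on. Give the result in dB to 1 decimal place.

82.3 dB

Σ 10^(Lᵢ/10) = 1.68e+08.
Back to dB: 10·log₁₀ Σ = 82.3 dB.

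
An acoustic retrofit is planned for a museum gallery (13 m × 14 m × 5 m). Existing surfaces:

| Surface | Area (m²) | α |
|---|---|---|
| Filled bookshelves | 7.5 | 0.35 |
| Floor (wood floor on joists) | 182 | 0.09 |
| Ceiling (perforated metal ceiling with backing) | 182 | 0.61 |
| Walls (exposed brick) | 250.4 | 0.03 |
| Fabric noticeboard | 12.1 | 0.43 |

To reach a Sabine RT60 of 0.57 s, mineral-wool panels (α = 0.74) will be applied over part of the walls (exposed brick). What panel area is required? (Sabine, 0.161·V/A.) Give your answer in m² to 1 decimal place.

A₁ = Σ Sᵢαᵢ = 7.5×0.35 + 182×0.09 + 182×0.61 + 250.4×0.03 + 12.1×0.43 = 142.740 sabins.
Required A₂ = 0.161·910/0.57 = 257.035 sabins.
Absorption to add: 257.035 − 142.740 = 114.295 sabins.
Each m² of panel replacing the walls (exposed brick) adds (0.74 − 0.03) = 0.71 sabins.
Panel area = 114.295 / 0.71 = 161.0 m².

161.0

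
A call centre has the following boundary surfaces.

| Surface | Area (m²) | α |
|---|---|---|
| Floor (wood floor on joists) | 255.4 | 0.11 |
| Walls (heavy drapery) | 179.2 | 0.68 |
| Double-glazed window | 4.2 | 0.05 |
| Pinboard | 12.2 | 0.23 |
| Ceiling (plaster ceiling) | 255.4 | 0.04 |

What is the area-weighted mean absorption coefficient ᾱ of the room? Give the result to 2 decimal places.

Total surface area S = 706.4 m².
Weighted sum Σ Sα = 163.182.
ᾱ = A/S = 0.23.

0.23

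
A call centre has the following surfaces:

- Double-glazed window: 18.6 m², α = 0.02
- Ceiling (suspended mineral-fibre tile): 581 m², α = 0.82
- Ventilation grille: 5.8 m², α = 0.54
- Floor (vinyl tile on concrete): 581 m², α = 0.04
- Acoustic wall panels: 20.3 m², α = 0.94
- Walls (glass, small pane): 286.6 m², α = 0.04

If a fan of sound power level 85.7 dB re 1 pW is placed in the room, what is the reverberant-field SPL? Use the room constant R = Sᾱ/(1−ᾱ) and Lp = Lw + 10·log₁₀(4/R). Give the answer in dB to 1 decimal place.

A = 533.710 sabins; S = 1493.3 m².
ᾱ = 0.3574, so room constant R = A/(1−ᾱ) = 830.548 m².
Lp = Lw + 10 log₁₀(4/R) = 85.7 -23.17 = 62.5 dB.

62.5 dB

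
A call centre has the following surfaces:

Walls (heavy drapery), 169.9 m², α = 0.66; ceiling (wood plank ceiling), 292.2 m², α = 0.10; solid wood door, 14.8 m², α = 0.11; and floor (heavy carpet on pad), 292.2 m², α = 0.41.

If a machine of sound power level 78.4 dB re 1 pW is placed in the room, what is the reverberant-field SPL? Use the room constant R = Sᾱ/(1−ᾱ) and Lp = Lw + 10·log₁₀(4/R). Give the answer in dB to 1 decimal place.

Σ(Sᵢαᵢ) = 169.9·0.66 + 292.2·0.10 + 14.8·0.11 + 292.2·0.41 = 262.784; total area S = 769.1 m².
ᾱ = 262.784/769.1 = 0.3417; R = Sᾱ/(1−ᾱ) = 262.784/(1−0.3417) = 399.186 m².
Lp = 78.4 + 10·log₁₀(4/399.186) = 78.4 + (-19.99) = 58.4 dB.

58.4 dB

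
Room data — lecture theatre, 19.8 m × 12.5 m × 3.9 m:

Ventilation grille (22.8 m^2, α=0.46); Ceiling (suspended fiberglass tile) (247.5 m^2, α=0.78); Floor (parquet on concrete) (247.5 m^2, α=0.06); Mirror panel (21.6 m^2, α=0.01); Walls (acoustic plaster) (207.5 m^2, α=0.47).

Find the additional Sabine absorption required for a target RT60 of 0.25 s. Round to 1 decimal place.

305.5 sabins

Equivalent absorption area: A₁ = 22.8×0.46 + 247.5×0.78 + 247.5×0.06 + 21.6×0.01 + 207.5×0.47 = 316.129 m^2.
Target A₂ = 0.161·965.25/0.25 = 621.621 sabins (V = 965.25 m³).
ΔA = A₂ − A₁ = 621.621 − 316.129 = 305.5 sabins.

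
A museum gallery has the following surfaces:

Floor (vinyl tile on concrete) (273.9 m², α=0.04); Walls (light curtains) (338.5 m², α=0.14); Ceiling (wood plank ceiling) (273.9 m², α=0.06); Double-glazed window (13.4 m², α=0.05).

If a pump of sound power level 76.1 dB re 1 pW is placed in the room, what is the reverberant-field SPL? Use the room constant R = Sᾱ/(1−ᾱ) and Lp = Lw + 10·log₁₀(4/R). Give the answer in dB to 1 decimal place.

A = 75.450 sabins; S = 899.7 m².
ᾱ = 0.0839, so room constant R = A/(1−ᾱ) = 82.360 m².
Lp = Lw + 10 log₁₀(4/R) = 76.1 -13.14 = 63.0 dB.

63.0 dB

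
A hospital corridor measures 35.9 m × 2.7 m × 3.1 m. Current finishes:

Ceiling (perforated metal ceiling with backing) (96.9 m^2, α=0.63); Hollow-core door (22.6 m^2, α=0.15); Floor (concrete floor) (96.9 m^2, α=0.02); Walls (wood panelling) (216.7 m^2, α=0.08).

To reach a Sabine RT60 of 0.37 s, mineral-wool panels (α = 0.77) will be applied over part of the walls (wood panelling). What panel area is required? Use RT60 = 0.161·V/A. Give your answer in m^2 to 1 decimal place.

68.2

Equivalent absorption area: A₁ = 96.9*0.63 + 22.6*0.15 + 96.9*0.02 + 216.7*0.08 = 83.711 m^2.
Required A₂ = 0.161·300.483/0.37 = 130.751 sabins.
ΔA needed = 130.751 − 83.711 = 47.040 sabins.
Each m^2 of panel replacing the walls (wood panelling) adds (0.77 − 0.08) = 0.69 sabins.
Panel area = 47.040 / 0.69 = 68.2 m^2.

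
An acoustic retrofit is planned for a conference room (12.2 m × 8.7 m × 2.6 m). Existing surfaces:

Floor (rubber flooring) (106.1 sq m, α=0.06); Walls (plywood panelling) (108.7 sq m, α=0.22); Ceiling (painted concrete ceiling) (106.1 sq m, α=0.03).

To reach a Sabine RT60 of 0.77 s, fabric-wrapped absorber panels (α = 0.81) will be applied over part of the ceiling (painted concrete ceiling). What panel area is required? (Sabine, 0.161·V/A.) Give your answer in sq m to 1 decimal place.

31.1

A₁ = Σ Sᵢαᵢ = 106.1×0.06 + 108.7×0.22 + 106.1×0.03 = 33.463 sabins.
V = 275.964 m³. Target absorption A₂ = 0.161 × 275.964 / 0.77 = 57.702 sabins.
Absorption to add: 57.702 − 33.463 = 24.239 sabins.
Net gain per sq m: Δα = 0.81 − 0.03 = 0.78.
Panel area = 24.239 / 0.78 = 31.1 sq m.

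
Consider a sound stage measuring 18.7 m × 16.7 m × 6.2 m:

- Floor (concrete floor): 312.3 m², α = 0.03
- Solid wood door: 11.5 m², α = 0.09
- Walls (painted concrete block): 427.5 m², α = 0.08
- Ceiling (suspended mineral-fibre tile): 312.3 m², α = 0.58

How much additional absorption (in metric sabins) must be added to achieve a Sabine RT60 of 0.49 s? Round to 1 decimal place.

Equivalent absorption area: A₁ = 312.3*0.03 + 11.5*0.09 + 427.5*0.08 + 312.3*0.58 = 225.738 m².
Target A₂ = 0.161·1936.198/0.49 = 636.179 sabins (V = 1936.198 m³).
Additional absorption ΔA = 636.179 − 225.738 = 410.4 sabins.

410.4 sabins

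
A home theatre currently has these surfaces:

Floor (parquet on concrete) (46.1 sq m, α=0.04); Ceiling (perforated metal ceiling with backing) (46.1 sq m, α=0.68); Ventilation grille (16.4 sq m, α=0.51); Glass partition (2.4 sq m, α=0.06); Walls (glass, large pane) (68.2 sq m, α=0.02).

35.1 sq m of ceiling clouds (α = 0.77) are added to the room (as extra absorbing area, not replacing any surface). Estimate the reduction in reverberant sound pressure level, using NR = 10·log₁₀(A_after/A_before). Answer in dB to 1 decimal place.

2.1 dB

Equivalent absorption area: A_before = 46.1·0.04 + 46.1·0.68 + 16.4·0.51 + 2.4·0.06 + 68.2·0.02 = 43.064 sq m.
Treatment contributes 35.1·0.77 = 27.027 sabins.
New total A_after = 70.091 sabins.
Reduction = 10 log₁₀(A_after/A_before) = 10 log₁₀(1.6276) = 2.1 dB.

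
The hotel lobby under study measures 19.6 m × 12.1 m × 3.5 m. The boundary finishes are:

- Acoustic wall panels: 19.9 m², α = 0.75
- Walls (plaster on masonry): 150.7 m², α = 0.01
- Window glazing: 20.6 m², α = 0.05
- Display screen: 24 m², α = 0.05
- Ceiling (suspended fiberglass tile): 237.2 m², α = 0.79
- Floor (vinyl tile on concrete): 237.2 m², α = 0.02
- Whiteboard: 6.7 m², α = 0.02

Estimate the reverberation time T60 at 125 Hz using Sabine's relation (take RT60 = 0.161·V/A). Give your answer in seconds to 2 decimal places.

Summing Sᵢαᵢ: 14.925 + 1.507 + 1.030 + 1.200 + 187.388 + 4.744 + 0.134 → A = 210.928 sabins.
V = 19.6·12.1·3.5 = 830.06 m³.
T = 0.161 V/A = 0.161·830.06/210.928 = 0.63 s.

0.63 s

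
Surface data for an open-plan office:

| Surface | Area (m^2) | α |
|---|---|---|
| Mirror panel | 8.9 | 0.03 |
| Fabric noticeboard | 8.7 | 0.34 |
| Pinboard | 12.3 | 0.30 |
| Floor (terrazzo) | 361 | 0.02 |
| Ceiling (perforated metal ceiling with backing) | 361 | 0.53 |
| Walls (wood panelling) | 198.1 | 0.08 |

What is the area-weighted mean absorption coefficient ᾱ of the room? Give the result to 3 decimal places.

0.233

S = Σ Sᵢ = 8.9 + 8.7 + 12.3 + 361 + 361 + 198.1 = 950.0 m^2.
A = 8.9·0.03 + 8.7·0.34 + 12.3·0.30 + 361·0.02 + 361·0.53 + 198.1·0.08 = 221.313 sabins.
ᾱ = 221.313 / 950.0 = 0.233.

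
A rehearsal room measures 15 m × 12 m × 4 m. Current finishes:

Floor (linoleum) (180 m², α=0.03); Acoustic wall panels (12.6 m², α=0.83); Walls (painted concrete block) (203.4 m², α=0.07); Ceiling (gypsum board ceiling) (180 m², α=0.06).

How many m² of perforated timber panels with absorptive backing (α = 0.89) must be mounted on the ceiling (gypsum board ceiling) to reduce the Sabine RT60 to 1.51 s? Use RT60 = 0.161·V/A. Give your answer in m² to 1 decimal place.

43.2

Summing Sᵢαᵢ: 5.400 + 10.458 + 14.238 + 10.800 → A₁ = 40.896 sabins.
Required A₂ = 0.161·720/1.51 = 76.768 sabins.
Absorption to add: 76.768 − 40.896 = 35.872 sabins.
Net gain per m²: Δα = 0.89 − 0.06 = 0.83.
Area = ΔA/Δα = 35.872/0.83 = 43.2 m².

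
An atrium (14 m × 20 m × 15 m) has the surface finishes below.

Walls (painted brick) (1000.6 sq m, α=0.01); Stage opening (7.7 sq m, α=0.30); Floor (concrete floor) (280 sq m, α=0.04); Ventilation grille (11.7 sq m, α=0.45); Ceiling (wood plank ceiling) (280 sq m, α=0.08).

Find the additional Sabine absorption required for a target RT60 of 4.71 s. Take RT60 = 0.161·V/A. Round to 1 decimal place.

Equivalent absorption area: A₁ = 1000.6×0.01 + 7.7×0.30 + 280×0.04 + 11.7×0.45 + 280×0.08 = 51.181 sq m.
Target A₂ = 0.161·4200/4.71 = 143.567 sabins (V = 4200 m³).
Additional absorption ΔA = 143.567 − 51.181 = 92.4 sabins.

92.4 sabins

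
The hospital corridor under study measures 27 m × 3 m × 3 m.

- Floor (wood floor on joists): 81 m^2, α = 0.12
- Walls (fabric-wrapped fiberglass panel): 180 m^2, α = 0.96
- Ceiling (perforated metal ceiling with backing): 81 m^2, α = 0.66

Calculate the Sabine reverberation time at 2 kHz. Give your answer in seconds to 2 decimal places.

Summing Sᵢαᵢ: 9.720 + 172.800 + 53.460 → A = 235.980 sabins.
Volume V = 27 × 3 × 3 = 243 m³.
Sabine: RT60 = 0.161 × 243 / 235.980 = 0.17 s.

0.17 s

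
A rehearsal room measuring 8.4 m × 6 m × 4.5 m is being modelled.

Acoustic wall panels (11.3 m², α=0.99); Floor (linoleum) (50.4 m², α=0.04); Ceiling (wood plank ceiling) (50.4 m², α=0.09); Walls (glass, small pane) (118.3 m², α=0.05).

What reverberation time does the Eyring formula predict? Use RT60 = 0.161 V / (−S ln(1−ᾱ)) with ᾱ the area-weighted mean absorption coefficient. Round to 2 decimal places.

1.46 seconds

S = Σ Sᵢ = 230.4 m².
Absorption A = 11.3×0.99 + 50.4×0.04 + 50.4×0.09 + 118.3×0.05 = 23.654 sabins.
Mean coefficient ᾱ = A/S = 0.1027.
−S·ln(1−ᾱ) = −230.4 × ln(1 − 0.1027) = 24.967.
V = 8.4 × 6 × 4.5 = 226.8 m³.
T = 0.161·V/[−S·ln(1−ᾱ)] = 0.161·226.8/24.967 = 1.46 s.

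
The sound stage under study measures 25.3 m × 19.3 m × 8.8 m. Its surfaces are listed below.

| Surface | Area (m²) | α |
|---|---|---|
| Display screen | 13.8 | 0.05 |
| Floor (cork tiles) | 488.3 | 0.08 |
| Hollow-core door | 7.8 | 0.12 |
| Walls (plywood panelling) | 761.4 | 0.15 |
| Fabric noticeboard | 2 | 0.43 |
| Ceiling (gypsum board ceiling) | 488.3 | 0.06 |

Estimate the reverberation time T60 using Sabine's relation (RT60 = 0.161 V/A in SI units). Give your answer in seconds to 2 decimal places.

3.74 s

A = Σ Sᵢαᵢ = 13.8*0.05 + 488.3*0.08 + 7.8*0.12 + 761.4*0.15 + 2*0.43 + 488.3*0.06 = 185.058 sabins.
Volume V = 25.3 × 19.3 × 8.8 = 4296.952 m³.
Sabine: RT60 = 0.161 × 4296.952 / 185.058 = 3.74 s.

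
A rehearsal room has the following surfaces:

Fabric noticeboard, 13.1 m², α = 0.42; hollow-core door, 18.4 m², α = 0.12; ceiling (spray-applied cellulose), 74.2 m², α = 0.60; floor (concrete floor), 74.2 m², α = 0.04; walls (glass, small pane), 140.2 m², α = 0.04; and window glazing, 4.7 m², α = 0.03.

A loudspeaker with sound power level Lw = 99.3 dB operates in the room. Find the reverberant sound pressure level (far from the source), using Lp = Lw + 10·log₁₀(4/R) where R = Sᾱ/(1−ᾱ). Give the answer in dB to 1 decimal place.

86.6 dB

A = 60.947 sabins; S = 324.8 m².
ᾱ = 60.947/324.8 = 0.1876; R = Sᾱ/(1−ᾱ) = 60.947/(1−0.1876) = 75.021 m².
Lp = Lw + 10 log₁₀(4/R) = 99.3 -12.73 = 86.6 dB.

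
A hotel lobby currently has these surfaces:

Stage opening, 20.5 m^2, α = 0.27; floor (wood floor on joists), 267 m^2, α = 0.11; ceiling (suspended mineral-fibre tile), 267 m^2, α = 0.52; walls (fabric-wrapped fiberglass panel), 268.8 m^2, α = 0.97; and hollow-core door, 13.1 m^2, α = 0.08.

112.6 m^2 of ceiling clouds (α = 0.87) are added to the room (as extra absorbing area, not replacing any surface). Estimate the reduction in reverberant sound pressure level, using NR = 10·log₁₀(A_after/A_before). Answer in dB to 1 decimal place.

Total absorption A_before = 20.5*0.27 + 267*0.11 + 267*0.52 + 268.8*0.97 + 13.1*0.08
  = 5.535 + 29.370 + 138.840 + 260.736 + 1.048 = 435.529 m^2 sabins.
Added absorption = 112.6 × 0.87 = 97.962 sabins.
A_after = 435.529 + 97.962 = 533.491 sabins.
Reduction = 10 log₁₀(A_after/A_before) = 10 log₁₀(1.2249) = 0.9 dB.

0.9 dB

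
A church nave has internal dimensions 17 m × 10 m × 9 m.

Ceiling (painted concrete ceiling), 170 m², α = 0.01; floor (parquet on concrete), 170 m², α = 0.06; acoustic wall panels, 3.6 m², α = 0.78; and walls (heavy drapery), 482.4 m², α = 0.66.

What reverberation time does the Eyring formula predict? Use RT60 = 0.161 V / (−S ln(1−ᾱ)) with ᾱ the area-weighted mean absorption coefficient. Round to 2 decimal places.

S = Σ Sᵢ = 826.0 m².
Absorption A = 170×0.01 + 170×0.06 + 3.6×0.78 + 482.4×0.66 = 333.092 sabins.
ᾱ = 333.092 / 826.0 = 0.4033.
−S·ln(1−ᾱ) = −826.0 × ln(1 − 0.4033) = 426.498.
V = 17 × 10 × 9 = 1530 m³.
T = 0.161·V/[−S·ln(1−ᾱ)] = 0.161·1530/426.498 = 0.58 s.

0.58 s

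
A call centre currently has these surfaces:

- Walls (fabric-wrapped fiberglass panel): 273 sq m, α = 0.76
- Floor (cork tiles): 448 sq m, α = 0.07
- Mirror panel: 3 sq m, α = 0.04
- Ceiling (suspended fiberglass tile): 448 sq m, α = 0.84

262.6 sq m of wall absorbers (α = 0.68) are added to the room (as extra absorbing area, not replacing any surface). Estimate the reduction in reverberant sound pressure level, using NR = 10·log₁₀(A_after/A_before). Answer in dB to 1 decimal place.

1.1 dB

Equivalent absorption area: A_before = 273*0.76 + 448*0.07 + 3*0.04 + 448*0.84 = 615.280 sq m.
Added absorption = 262.6 × 0.68 = 178.568 sabins.
A_after = 615.280 + 178.568 = 793.848 sabins.
Reduction = 10 log₁₀(A_after/A_before) = 10 log₁₀(1.2902) = 1.1 dB.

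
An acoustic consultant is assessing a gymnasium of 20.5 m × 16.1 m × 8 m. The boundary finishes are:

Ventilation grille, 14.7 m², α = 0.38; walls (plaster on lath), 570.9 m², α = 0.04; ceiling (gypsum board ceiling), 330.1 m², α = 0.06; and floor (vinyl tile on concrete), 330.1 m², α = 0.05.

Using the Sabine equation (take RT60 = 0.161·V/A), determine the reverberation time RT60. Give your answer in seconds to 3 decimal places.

Equivalent absorption area: A = 14.7·0.38 + 570.9·0.04 + 330.1·0.06 + 330.1·0.05 = 64.733 m².
Room volume: 2640.4 m³.
T = 0.161 V/A = 0.161·2640.4/64.733 = 6.567 s.

6.567 seconds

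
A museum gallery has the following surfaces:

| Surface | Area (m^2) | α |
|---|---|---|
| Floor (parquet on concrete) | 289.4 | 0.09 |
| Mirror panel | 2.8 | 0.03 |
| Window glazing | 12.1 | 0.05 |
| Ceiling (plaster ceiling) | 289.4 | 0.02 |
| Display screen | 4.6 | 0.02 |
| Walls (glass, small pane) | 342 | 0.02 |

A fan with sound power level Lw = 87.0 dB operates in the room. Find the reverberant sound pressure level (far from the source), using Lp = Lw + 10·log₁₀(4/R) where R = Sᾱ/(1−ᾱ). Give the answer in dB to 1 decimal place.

A = 39.455 sabins; S = 940.3 m^2.
ᾱ = 0.0420, so room constant R = A/(1−ᾱ) = 41.185 m^2.
Lp = Lw + 10 log₁₀(4/R) = 87.0 -10.13 = 76.9 dB.

76.9 dB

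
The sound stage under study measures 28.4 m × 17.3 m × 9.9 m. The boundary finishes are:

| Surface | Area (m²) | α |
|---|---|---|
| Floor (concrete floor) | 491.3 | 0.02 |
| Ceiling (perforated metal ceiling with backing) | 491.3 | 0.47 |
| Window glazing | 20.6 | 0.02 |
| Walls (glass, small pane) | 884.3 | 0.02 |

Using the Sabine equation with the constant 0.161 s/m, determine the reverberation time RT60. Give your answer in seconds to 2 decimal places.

3.03 sec

Total absorption A = 491.3·0.02 + 491.3·0.47 + 20.6·0.02 + 884.3·0.02
  = 9.826 + 230.911 + 0.412 + 17.686 = 258.835 m² sabins.
Room volume: 4864.068 m³.
T = 0.161 V/A = 0.161·4864.068/258.835 = 3.03 s.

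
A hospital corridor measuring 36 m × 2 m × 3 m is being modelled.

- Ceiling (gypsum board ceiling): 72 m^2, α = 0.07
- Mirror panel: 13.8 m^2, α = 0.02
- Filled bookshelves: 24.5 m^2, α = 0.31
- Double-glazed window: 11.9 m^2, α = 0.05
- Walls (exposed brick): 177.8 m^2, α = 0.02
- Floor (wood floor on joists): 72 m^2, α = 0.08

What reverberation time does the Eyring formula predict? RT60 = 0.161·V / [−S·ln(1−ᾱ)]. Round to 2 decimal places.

Total surface area S = 72 + 13.8 + 24.5 + 11.9 + 177.8 + 72 = 372.0 m^2.
Absorption A = 72·0.07 + 13.8·0.02 + 24.5·0.31 + 11.9·0.05 + 177.8·0.02 + 72·0.08 = 22.822 sabins.
Mean coefficient ᾱ = A/S = 0.0613.
−S·ln(1−ᾱ) = −372.0 × ln(1 − 0.0613) = 23.532.
V = 36 × 2 × 3 = 216 m³.
RT60 = 0.161 × 216 / 23.532 = 1.48 s.

1.48 sec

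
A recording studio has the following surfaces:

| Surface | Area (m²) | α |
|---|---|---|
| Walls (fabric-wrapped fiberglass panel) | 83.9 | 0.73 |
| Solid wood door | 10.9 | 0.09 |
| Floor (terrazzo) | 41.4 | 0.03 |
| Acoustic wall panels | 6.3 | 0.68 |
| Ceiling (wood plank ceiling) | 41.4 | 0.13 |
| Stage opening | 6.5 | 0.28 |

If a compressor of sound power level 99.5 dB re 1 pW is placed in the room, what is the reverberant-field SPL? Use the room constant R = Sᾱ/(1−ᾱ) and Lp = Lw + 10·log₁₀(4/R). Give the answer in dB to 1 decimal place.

Σ(Sᵢαᵢ) = 83.9×0.73 + 10.9×0.09 + 41.4×0.03 + 6.3×0.68 + 41.4×0.13 + 6.5×0.28 = 74.956; total area S = 190.4 m².
ᾱ = 74.956/190.4 = 0.3937; R = Sᾱ/(1−ᾱ) = 74.956/(1−0.3937) = 123.629 m².
Lp = Lw + 10 log₁₀(4/R) = 99.5 -14.90 = 84.6 dB.

84.6 dB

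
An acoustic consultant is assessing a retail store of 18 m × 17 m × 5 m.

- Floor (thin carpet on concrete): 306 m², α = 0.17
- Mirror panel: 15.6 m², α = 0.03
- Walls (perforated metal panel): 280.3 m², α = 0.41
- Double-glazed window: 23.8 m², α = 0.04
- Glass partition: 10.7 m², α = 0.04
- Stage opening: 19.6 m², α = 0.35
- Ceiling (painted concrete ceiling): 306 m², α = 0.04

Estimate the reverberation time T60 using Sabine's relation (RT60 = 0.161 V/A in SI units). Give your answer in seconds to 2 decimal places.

Total absorption A = 306·0.17 + 15.6·0.03 + 280.3·0.41 + 23.8·0.04 + 10.7·0.04 + 19.6·0.35 + 306·0.04
  = 52.020 + 0.468 + 114.923 + 0.952 + 0.428 + 6.860 + 12.240 = 187.891 m² sabins.
V = 18·17·5 = 1530 m³.
Sabine: RT60 = 0.161 × 1530 / 187.891 = 1.31 s.

1.31 s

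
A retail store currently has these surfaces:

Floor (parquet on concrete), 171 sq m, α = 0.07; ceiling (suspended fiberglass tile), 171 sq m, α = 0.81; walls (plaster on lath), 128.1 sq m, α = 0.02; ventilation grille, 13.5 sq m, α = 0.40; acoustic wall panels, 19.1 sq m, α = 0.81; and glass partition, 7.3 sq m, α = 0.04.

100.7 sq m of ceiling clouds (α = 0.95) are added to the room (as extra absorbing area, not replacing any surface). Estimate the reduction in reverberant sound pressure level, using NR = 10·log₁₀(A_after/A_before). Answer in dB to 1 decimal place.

A_before = Σ Sᵢαᵢ = 171×0.07 + 171×0.81 + 128.1×0.02 + 13.5×0.40 + 19.1×0.81 + 7.3×0.04 = 174.205 sabins.
Added absorption = 100.7 × 0.95 = 95.665 sabins.
A_after = 174.205 + 95.665 = 269.870 sabins.
NR = 10·log₁₀(269.870/174.205) = 1.9 dB.

1.9 dB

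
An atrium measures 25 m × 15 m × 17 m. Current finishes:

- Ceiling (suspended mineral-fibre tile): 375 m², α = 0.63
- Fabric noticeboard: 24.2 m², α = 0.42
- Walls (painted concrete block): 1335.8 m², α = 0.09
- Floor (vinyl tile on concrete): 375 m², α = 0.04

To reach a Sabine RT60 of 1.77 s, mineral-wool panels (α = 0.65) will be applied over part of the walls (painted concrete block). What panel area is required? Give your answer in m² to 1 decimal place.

354.0

Total absorption A₁ = 375·0.63 + 24.2·0.42 + 1335.8·0.09 + 375·0.04
  = 236.250 + 10.164 + 120.222 + 15.000 = 381.636 m² sabins.
V = 6375 m³. Target absorption A₂ = 0.161 × 6375 / 1.77 = 579.873 sabins.
Absorption to add: 579.873 − 381.636 = 198.237 sabins.
Each m² of panel replacing the walls (painted concrete block) adds (0.65 − 0.09) = 0.56 sabins.
Panel area = 198.237 / 0.56 = 354.0 m².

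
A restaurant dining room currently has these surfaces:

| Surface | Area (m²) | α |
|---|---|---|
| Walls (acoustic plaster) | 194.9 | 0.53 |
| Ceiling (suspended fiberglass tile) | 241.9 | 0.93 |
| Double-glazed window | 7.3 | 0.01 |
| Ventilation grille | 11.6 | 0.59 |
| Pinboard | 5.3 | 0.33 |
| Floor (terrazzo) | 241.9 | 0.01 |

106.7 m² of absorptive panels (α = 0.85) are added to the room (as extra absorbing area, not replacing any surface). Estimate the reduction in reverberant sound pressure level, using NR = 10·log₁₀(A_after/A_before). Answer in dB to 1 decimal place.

1.0 dB

Equivalent absorption area: A_before = 194.9·0.53 + 241.9·0.93 + 7.3·0.01 + 11.6·0.59 + 5.3·0.33 + 241.9·0.01 = 339.349 m².
Treatment contributes 106.7·0.85 = 90.695 sabins.
New total A_after = 430.044 sabins.
NR = 10·log₁₀(430.044/339.349) = 1.0 dB.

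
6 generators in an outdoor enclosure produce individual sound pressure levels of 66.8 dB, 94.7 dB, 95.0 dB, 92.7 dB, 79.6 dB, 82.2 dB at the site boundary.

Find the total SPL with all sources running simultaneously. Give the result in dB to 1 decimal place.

Converting to relative power and adding: 10^(66.8/10) + 10^(94.7/10) + 10^(95.0/10) + 10^(92.7/10) + 10^(79.6/10) + 10^(82.2/10) = 8.238e+09.
Back to dB: 10·log₁₀ Σ = 99.2 dB.

99.2 dB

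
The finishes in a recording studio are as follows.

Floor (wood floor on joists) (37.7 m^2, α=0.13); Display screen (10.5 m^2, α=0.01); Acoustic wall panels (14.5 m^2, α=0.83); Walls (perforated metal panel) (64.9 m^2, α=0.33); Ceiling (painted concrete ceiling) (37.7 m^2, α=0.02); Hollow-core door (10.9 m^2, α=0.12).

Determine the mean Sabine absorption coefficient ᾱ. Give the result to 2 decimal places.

S = Σ Sᵢ = 37.7 + 10.5 + 14.5 + 64.9 + 37.7 + 10.9 = 176.2 m^2.
Σ(Sᵢαᵢ) = 37.7·0.13 + 10.5·0.01 + 14.5·0.83 + 64.9·0.33 + 37.7·0.02 + 10.9·0.12 = 40.520.
ᾱ = A/S = 0.23.

0.23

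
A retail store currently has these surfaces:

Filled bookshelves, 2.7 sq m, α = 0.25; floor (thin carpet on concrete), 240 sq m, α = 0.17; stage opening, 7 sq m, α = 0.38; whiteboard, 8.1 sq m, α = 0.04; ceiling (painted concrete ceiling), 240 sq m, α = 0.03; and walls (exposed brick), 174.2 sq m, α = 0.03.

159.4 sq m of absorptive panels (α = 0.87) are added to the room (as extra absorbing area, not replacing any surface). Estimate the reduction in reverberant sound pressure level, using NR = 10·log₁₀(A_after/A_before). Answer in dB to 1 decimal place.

Summing Sᵢαᵢ: 0.675 + 40.800 + 2.660 + 0.324 + 7.200 + 5.226 → A_before = 56.885 sabins.
Added absorption = 159.4 × 0.87 = 138.678 sabins.
A_after = 56.885 + 138.678 = 195.563 sabins.
NR = 10·log₁₀(195.563/56.885) = 5.4 dB.

5.4 dB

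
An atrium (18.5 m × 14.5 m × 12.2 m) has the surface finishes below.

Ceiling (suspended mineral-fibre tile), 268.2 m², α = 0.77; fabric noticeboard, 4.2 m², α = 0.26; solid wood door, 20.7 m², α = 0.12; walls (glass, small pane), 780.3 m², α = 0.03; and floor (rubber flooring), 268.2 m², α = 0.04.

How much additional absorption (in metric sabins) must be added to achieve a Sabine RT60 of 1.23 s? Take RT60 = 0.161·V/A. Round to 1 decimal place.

184.1 sabins

Summing Sᵢαᵢ: 206.514 + 1.092 + 2.484 + 23.409 + 10.728 → A₁ = 244.227 sabins.
For T = 1.23 s, need A₂ = 0.161·V/T = 0.161·3272.65/1.23 = 428.371 sabins.
ΔA = A₂ − A₁ = 428.371 − 244.227 = 184.1 sabins.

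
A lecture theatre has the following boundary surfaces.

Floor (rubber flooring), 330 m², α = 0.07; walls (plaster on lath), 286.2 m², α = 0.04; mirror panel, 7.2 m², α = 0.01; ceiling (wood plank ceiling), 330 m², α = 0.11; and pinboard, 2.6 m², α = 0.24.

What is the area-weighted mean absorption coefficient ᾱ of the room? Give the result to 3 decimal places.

0.075

Total surface area S = 956.0 m².
A = 330*0.07 + 286.2*0.04 + 7.2*0.01 + 330*0.11 + 2.6*0.24 = 71.544 sabins.
ᾱ = A/S = 0.075.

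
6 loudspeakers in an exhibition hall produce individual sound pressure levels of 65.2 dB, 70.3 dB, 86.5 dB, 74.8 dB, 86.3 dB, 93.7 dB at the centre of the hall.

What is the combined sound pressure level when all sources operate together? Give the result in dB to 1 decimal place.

95.1 dB

Converting to relative power and adding: 10^(65.2/10) + 10^(70.3/10) + 10^(86.5/10) + 10^(74.8/10) + 10^(86.3/10) + 10^(93.7/10) = 3.262e+09.
Combined level = 10 log₁₀(3.262e+09) = 95.1 dB.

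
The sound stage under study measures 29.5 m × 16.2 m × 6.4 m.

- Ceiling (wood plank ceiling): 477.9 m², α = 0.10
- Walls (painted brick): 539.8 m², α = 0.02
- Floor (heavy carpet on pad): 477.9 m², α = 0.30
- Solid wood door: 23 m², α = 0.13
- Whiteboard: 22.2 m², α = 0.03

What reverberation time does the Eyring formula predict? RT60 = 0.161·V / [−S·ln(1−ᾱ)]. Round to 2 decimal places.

2.23 seconds

Total surface area S = 477.9 + 539.8 + 477.9 + 23 + 22.2 = 1540.8 m².
Σ(Sᵢαᵢ) = 477.9·0.10 + 539.8·0.02 + 477.9·0.30 + 23·0.13 + 22.2·0.03 = 205.612.
Mean coefficient ᾱ = A/S = 0.1334.
−S·ln(1−ᾱ) = −1540.8 × ln(1 − 0.1334) = 220.608.
V = 29.5 × 16.2 × 6.4 = 3058.56 m³.
T = 0.161·V/[−S·ln(1−ᾱ)] = 0.161·3058.56/220.608 = 2.23 s.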